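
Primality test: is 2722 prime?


2722 / 2 = 1361 (exact division)
2722 is NOT prime.

No, 2722 is not prime


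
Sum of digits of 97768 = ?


9 + 7 + 7 + 6 + 8 = 37


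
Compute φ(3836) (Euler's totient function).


3836 = 2^2 × 7 × 137
Prime factors: 2, 7, 137
φ(3836) = 3836 × (1-1/2) × (1-1/7) × (1-1/137)
= 3836 × 1/2 × 6/7 × 136/137 = 1632

φ(3836) = 1632


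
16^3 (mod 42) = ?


16^1 mod 42 = 16
16^2 mod 42 = 4
16^3 mod 42 = 22


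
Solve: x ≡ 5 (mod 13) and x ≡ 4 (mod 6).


M = 13*6 = 78
M1 = M/13 = 6, M2 = M/6 = 13
M1^(-1) mod 13 = 11, M2^(-1) mod 6 = 1
x = 5*6*11 + 4*13*1 = 382
382 mod 78 = 70
Check: 70 mod 13 = 5 ✓, 70 mod 6 = 4 ✓

x ≡ 70 (mod 78)


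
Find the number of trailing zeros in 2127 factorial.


floor(2127/5) = 425
floor(2127/25) = 85
floor(2127/125) = 17
floor(2127/625) = 3
Total = 530

530 trailing zeros


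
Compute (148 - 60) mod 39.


148 - 60 = 88
88 mod 39 = 10


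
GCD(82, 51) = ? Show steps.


82 = 1 * 51 + 31
51 = 1 * 31 + 20
31 = 1 * 20 + 11
20 = 1 * 11 + 9
11 = 1 * 9 + 2
9 = 4 * 2 + 1
2 = 2 * 1 + 0
GCD = 1


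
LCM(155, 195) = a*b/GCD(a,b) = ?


GCD(155, 195) = 5
LCM = 155*195/5 = 30225/5 = 6045

LCM = 6045


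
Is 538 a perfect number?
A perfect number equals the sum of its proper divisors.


Proper divisors of 538: 1, 2, 269
Sum = 1 + 2 + 269 = 272

No, 538 is not perfect (272 ≠ 538)


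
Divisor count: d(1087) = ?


1087 = 1087^1
d(1087) = (1+1) = 2

2 divisors


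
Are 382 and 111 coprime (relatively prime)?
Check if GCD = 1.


Euclidean algorithm:
382 = 3 * 111 + 49
111 = 2 * 49 + 13
49 = 3 * 13 + 10
13 = 1 * 10 + 3
10 = 3 * 3 + 1
3 = 3 * 1 + 0
GCD(382, 111) = 1

Yes, coprime (GCD = 1)


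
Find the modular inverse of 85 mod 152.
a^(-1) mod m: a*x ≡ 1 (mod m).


Use the extended Euclidean algorithm on (152, 85); each row r = 152*s + 85*t:
r=152, s=1, t=0
r=85, s=0, t=1
q=1: r=67, s=1, t=-1   [152*(1) + 85*(-1) = 67]
q=1: r=18, s=-1, t=2   [152*(-1) + 85*(2) = 18]
q=3: r=13, s=4, t=-7   [152*(4) + 85*(-7) = 13]
q=1: r=5, s=-5, t=9   [152*(-5) + 85*(9) = 5]
q=2: r=3, s=14, t=-25   [152*(14) + 85*(-25) = 3]
q=1: r=2, s=-19, t=34   [152*(-19) + 85*(34) = 2]
q=1: r=1, s=33, t=-59   [152*(33) + 85*(-59) = 1]
q=2: r=0, s=-85, t=152   [152*(-85) + 85*(152) = 0]
GCD = 1 with t = -59, so 85*(-59) ≡ 1 (mod 152)
Inverse = -59 mod 152 = 93
Check: 85 * 93 = 7905 ≡ 1 (mod 152)

85^(-1) ≡ 93 (mod 152)


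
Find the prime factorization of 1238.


1238 / 2 = 619
619 / 619 = 1
1238 = 2 × 619


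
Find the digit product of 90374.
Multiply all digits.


9 × 0 × 3 × 7 × 4 = 0


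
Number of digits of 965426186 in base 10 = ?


965426186 has 9 digits in base 10
floor(log10(965426186)) + 1 = floor(8.9847) + 1 = 9

9 digits (base 10)


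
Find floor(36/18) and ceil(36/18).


36/18 = 2.0000
floor = 2
ceil = 2

floor = 2, ceil = 2


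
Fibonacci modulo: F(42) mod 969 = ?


F(k) mod 969 for k=1..42:
1, 1, 2, 3, 5, 8, 13, 21, 34, 55, 89, 144, 233, 377, 610, 18, 628, 646, 305, 951, 287, 269, 556, 825, 412, 268, 680, 948, 659, 638, 328, 966, 325, 322, 647, 0, 647, 647, 325, 3, 328, 331
F(42) mod 969 = 331


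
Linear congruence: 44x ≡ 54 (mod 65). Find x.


GCD(44, 65) = 1, unique solution
a^(-1) mod 65 = 34
x = 34 * 54 mod 65 = 16

x ≡ 16 (mod 65)


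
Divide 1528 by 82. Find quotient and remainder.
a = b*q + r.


1528 = 82 * 18 + 52
Check: 1476 + 52 = 1528

q = 18, r = 52


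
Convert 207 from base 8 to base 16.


207 (base 8) = 135 (decimal)
135 (decimal) = 87 (base 16)


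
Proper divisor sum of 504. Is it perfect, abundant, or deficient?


Proper divisors: 1, 2, 3, 4, 6, 7, 8, 9, 12, 14, 18, 21, 24, 28, 36, 42, 56, 63, 72, 84, 126, 168, 252
Sum = 1 + 2 + 3 + 4 + 6 + 7 + 8 + 9 + 12 + 14 + 18 + 21 + 24 + 28 + 36 + 42 + 56 + 63 + 72 + 84 + 126 + 168 + 252 = 1056
1056 > 504 → abundant

s(504) = 1056 (abundant)


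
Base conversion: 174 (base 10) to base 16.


174 (base 10) = 174 (decimal)
174 (decimal) = AE (base 16)


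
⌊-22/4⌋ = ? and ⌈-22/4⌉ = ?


-22/4 = -5.5000
floor = -6
ceil = -5

floor = -6, ceil = -5


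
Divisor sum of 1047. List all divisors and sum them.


Divisors of 1047: 1, 3, 349, 1047
Sum = 1 + 3 + 349 + 1047 = 1400

σ(1047) = 1400


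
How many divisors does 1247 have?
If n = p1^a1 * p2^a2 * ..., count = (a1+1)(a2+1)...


1247 = 29^1 × 43^1
d(1247) = (1+1) × (1+1) = 4

4 divisors


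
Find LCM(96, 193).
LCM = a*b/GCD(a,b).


GCD(96, 193) = 1
LCM = 96*193/1 = 18528/1 = 18528

LCM = 18528


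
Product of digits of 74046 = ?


7 × 4 × 0 × 4 × 6 = 0


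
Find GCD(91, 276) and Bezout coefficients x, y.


Tabular extended Euclidean (each row: r = 91*s + 276*t):
r=91, s=1, t=0
r=276, s=0, t=1
q=0: r=91, s=1, t=0   [91*(1) + 276*(0) = 91]
q=3: r=3, s=-3, t=1   [91*(-3) + 276*(1) = 3]
q=30: r=1, s=91, t=-30   [91*(91) + 276*(-30) = 1]
q=3: r=0, s=-276, t=91   [91*(-276) + 276*(91) = 0]
GCD = 1; from the row with r=1: x=91, y=-30
Check: 91*(91) + 276*(-30) = 8281 - 8280 = 1

GCD = 1, x = 91, y = -30


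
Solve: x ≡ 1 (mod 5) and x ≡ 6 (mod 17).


M = 5*17 = 85
M1 = M/5 = 17, M2 = M/17 = 5
M1^(-1) mod 5 = 3, M2^(-1) mod 17 = 7
x = 1*17*3 + 6*5*7 = 261
261 mod 85 = 6
Check: 6 mod 5 = 1 ✓, 6 mod 17 = 6 ✓

x ≡ 6 (mod 85)


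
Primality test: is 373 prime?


Check divisors up to sqrt(373) = 19.3132
No divisors found.
373 is prime.

Yes, 373 is prime


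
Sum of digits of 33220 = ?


3 + 3 + 2 + 2 + 0 = 10


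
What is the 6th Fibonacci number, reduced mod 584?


F(k) mod 584 for k=1..6:
1, 1, 2, 3, 5, 8
F(6) mod 584 = 8


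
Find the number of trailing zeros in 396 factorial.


floor(396/5) = 79
floor(396/25) = 15
floor(396/125) = 3
Total = 97

97 trailing zeros


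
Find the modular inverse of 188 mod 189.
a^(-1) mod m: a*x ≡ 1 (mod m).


Use the extended Euclidean algorithm on (189, 188); each row r = 189*s + 188*t:
r=189, s=1, t=0
r=188, s=0, t=1
q=1: r=1, s=1, t=-1   [189*(1) + 188*(-1) = 1]
q=188: r=0, s=-188, t=189   [189*(-188) + 188*(189) = 0]
GCD = 1 with t = -1, so 188*(-1) ≡ 1 (mod 189)
Inverse = -1 mod 189 = 188
Check: 188 * 188 = 35344 ≡ 1 (mod 189)

188^(-1) ≡ 188 (mod 189)


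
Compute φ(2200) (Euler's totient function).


2200 = 2^3 × 5^2 × 11
Prime factors: 2, 5, 11
φ(2200) = 2200 × (1-1/2) × (1-1/5) × (1-1/11)
= 2200 × 1/2 × 4/5 × 10/11 = 800

φ(2200) = 800


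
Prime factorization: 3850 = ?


3850 / 2 = 1925
1925 / 5 = 385
385 / 5 = 77
77 / 7 = 11
11 / 11 = 1
3850 = 2 × 5^2 × 7 × 11


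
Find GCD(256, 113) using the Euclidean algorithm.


256 = 2 * 113 + 30
113 = 3 * 30 + 23
30 = 1 * 23 + 7
23 = 3 * 7 + 2
7 = 3 * 2 + 1
2 = 2 * 1 + 0
GCD = 1


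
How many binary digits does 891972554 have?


891972554 in base 2 = 110101001010100110101111001010
Number of digits = 30

30 digits (base 2)


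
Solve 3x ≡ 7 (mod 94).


GCD(3, 94) = 1, unique solution
a^(-1) mod 94 = 63
x = 63 * 7 mod 94 = 65

x ≡ 65 (mod 94)


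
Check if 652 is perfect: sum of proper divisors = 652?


Proper divisors of 652: 1, 2, 4, 163, 326
Sum = 1 + 2 + 4 + 163 + 326 = 496

No, 652 is not perfect (496 ≠ 652)


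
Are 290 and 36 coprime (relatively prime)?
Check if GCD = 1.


Euclidean algorithm:
290 = 8 * 36 + 2
36 = 18 * 2 + 0
GCD(290, 36) = 2

No, not coprime (GCD = 2)


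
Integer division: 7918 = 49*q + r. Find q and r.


7918 = 49 * 161 + 29
Check: 7889 + 29 = 7918

q = 161, r = 29


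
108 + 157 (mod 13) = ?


108 + 157 = 265
265 mod 13 = 5


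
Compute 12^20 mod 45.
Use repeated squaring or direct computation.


12^1 mod 45 = 12
12^2 mod 45 = 9
12^3 mod 45 = 18
12^4 mod 45 = 36
12^5 mod 45 = 27
12^6 mod 45 = 9
12^7 mod 45 = 18
12^8 mod 45 = 36
12^9 mod 45 = 27
12^10 mod 45 = 9
12^11 mod 45 = 18
12^12 mod 45 = 36
12^13 mod 45 = 27
12^14 mod 45 = 9
12^15 mod 45 = 18
12^16 mod 45 = 36
12^17 mod 45 = 27
12^18 mod 45 = 9
12^19 mod 45 = 18
12^20 mod 45 = 36


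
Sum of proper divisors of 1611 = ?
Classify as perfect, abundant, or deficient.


Proper divisors: 1, 3, 9, 179, 537
Sum = 1 + 3 + 9 + 179 + 537 = 729
729 < 1611 → deficient

s(1611) = 729 (deficient)


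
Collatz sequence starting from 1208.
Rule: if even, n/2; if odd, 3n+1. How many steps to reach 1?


1208 → 604 → 302 → 151 → 454 → 227 → 682 → 341 → 1024 → 512 → 256 → 128 → 64 → 32 → 16 → 8 → 4 → 2 → 1
Total steps = 18

18 steps


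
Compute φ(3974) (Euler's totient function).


3974 = 2 × 1987
Prime factors: 2, 1987
φ(3974) = 3974 × (1-1/2) × (1-1/1987)
= 3974 × 1/2 × 1986/1987 = 1986

φ(3974) = 1986


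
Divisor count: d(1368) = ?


1368 = 2^3 × 3^2 × 19^1
d(1368) = (3+1) × (2+1) × (1+1) = 24

24 divisors


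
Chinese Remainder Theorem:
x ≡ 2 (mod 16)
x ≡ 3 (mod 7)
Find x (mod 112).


M = 16*7 = 112
M1 = M/16 = 7, M2 = M/7 = 16
M1^(-1) mod 16 = 7, M2^(-1) mod 7 = 4
x = 2*7*7 + 3*16*4 = 290
290 mod 112 = 66
Check: 66 mod 16 = 2 ✓, 66 mod 7 = 3 ✓

x ≡ 66 (mod 112)


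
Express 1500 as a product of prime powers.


1500 / 2 = 750
750 / 2 = 375
375 / 3 = 125
125 / 5 = 25
25 / 5 = 5
5 / 5 = 1
1500 = 2^2 × 3 × 5^3


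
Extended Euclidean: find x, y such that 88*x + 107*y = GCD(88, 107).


Tabular extended Euclidean (each row: r = 88*s + 107*t):
r=88, s=1, t=0
r=107, s=0, t=1
q=0: r=88, s=1, t=0   [88*(1) + 107*(0) = 88]
q=1: r=19, s=-1, t=1   [88*(-1) + 107*(1) = 19]
q=4: r=12, s=5, t=-4   [88*(5) + 107*(-4) = 12]
q=1: r=7, s=-6, t=5   [88*(-6) + 107*(5) = 7]
q=1: r=5, s=11, t=-9   [88*(11) + 107*(-9) = 5]
q=1: r=2, s=-17, t=14   [88*(-17) + 107*(14) = 2]
q=2: r=1, s=45, t=-37   [88*(45) + 107*(-37) = 1]
q=2: r=0, s=-107, t=88   [88*(-107) + 107*(88) = 0]
GCD = 1; from the row with r=1: x=45, y=-37
Check: 88*(45) + 107*(-37) = 3960 - 3959 = 1

GCD = 1, x = 45, y = -37


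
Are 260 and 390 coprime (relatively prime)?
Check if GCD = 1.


Euclidean algorithm:
390 = 1 * 260 + 130
260 = 2 * 130 + 0
GCD(260, 390) = 130

No, not coprime (GCD = 130)


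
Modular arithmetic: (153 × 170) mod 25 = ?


153 × 170 = 26010
26010 mod 25 = 10


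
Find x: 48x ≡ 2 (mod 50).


GCD(48, 50) = 2 divides 2
Divide: 24x ≡ 1 (mod 25)
x ≡ 24 (mod 25)


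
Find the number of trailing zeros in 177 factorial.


floor(177/5) = 35
floor(177/25) = 7
floor(177/125) = 1
Total = 43

43 trailing zeros


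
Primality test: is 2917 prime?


Check divisors up to sqrt(2917) = 54.0093
No divisors found.
2917 is prime.

Yes, 2917 is prime


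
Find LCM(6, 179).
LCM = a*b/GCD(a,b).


GCD(6, 179) = 1
LCM = 6*179/1 = 1074/1 = 1074

LCM = 1074


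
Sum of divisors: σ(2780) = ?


Divisors of 2780: 1, 2, 4, 5, 10, 20, 139, 278, 556, 695, 1390, 2780
Sum = 1 + 2 + 4 + 5 + 10 + 20 + 139 + 278 + 556 + 695 + 1390 + 2780 = 5880

σ(2780) = 5880


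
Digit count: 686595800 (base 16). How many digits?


686595800 in base 16 = 28EC9ED8
Number of digits = 8

8 digits (base 16)


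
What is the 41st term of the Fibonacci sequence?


Sequence: 1, 1, 2, 3, 5, 8, 13, 21, 34, 55, 89, 144, 233, 377, 610, 987, 1597, 2584, 4181, 6765, 10946, 17711, 28657, 46368, 75025, 121393, 196418, 317811, 514229, 832040, 1346269, 2178309, 3524578, 5702887, 9227465, 14930352, 24157817, 39088169, 63245986, 102334155, 165580141
F(41) = 165580141


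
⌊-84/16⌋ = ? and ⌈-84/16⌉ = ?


-84/16 = -5.2500
floor = -6
ceil = -5

floor = -6, ceil = -5


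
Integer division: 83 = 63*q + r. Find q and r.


83 = 63 * 1 + 20
Check: 63 + 20 = 83

q = 1, r = 20


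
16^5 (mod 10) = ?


16^1 mod 10 = 6
16^2 mod 10 = 6
16^3 mod 10 = 6
16^4 mod 10 = 6
16^5 mod 10 = 6


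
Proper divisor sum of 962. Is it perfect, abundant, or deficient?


Proper divisors: 1, 2, 13, 26, 37, 74, 481
Sum = 1 + 2 + 13 + 26 + 37 + 74 + 481 = 634
634 < 962 → deficient

s(962) = 634 (deficient)


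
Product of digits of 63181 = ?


6 × 3 × 1 × 8 × 1 = 144


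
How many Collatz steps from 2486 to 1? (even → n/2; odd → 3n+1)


2486 → 1243 → 3730 → 1865 → 5596 → 2798 → 1399 → 4198 → 2099 → 6298 → 3149 → 9448 → 4724 → 2362 → 1181 → 3544 → 1772 → 886 → 443 → 1330 → 665 → 1996 → 998 → 499 → 1498 → 749 → 2248 → 1124 → 562 → 281 → 844 → 422 → 211 → 634 → 317 → 952 → 476 → 238 → 119 → 358 → 179 → 538 → 269 → 808 → 404 → 202 → 101 → 304 → 152 → 76 → 38 → 19 → 58 → 29 → 88 → 44 → 22 → 11 → 34 → 17 → 52 → 26 → 13 → 40 → 20 → 10 → 5 → 16 → 8 → 4 → 2 → 1
Total steps = 71

71 steps


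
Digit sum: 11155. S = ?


1 + 1 + 1 + 5 + 5 = 13


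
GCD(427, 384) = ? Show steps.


427 = 1 * 384 + 43
384 = 8 * 43 + 40
43 = 1 * 40 + 3
40 = 13 * 3 + 1
3 = 3 * 1 + 0
GCD = 1


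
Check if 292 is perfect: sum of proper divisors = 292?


Proper divisors of 292: 1, 2, 4, 73, 146
Sum = 1 + 2 + 4 + 73 + 146 = 226

No, 292 is not perfect (226 ≠ 292)


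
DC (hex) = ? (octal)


DC (base 16) = 220 (decimal)
220 (decimal) = 334 (base 8)


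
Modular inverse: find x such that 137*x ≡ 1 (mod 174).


Use the extended Euclidean algorithm on (174, 137); each row r = 174*s + 137*t:
r=174, s=1, t=0
r=137, s=0, t=1
q=1: r=37, s=1, t=-1   [174*(1) + 137*(-1) = 37]
q=3: r=26, s=-3, t=4   [174*(-3) + 137*(4) = 26]
q=1: r=11, s=4, t=-5   [174*(4) + 137*(-5) = 11]
q=2: r=4, s=-11, t=14   [174*(-11) + 137*(14) = 4]
q=2: r=3, s=26, t=-33   [174*(26) + 137*(-33) = 3]
q=1: r=1, s=-37, t=47   [174*(-37) + 137*(47) = 1]
q=3: r=0, s=137, t=-174   [174*(137) + 137*(-174) = 0]
GCD = 1 with t = 47, so 137*(47) ≡ 1 (mod 174)
Inverse = 47 mod 174 = 47
Check: 137 * 47 = 6439 ≡ 1 (mod 174)

137^(-1) ≡ 47 (mod 174)


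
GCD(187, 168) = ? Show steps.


187 = 1 * 168 + 19
168 = 8 * 19 + 16
19 = 1 * 16 + 3
16 = 5 * 3 + 1
3 = 3 * 1 + 0
GCD = 1


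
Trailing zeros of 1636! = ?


floor(1636/5) = 327
floor(1636/25) = 65
floor(1636/125) = 13
floor(1636/625) = 2
Total = 407

407 trailing zeros


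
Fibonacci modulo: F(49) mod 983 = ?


F(k) mod 983 for k=1..49:
1, 1, 2, 3, 5, 8, 13, 21, 34, 55, 89, 144, 233, 377, 610, 4, 614, 618, 249, 867, 133, 17, 150, 167, 317, 484, 801, 302, 120, 422, 542, 964, 523, 504, 44, 548, 592, 157, 749, 906, 672, 595, 284, 879, 180, 76, 256, 332, 588
F(49) mod 983 = 588


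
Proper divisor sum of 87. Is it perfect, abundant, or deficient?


Proper divisors: 1, 3, 29
Sum = 1 + 3 + 29 = 33
33 < 87 → deficient

s(87) = 33 (deficient)


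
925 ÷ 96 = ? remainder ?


925 = 96 * 9 + 61
Check: 864 + 61 = 925

q = 9, r = 61


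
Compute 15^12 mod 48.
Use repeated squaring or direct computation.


15^1 mod 48 = 15
15^2 mod 48 = 33
15^3 mod 48 = 15
15^4 mod 48 = 33
15^5 mod 48 = 15
15^6 mod 48 = 33
15^7 mod 48 = 15
15^8 mod 48 = 33
15^9 mod 48 = 15
15^10 mod 48 = 33
15^11 mod 48 = 15
15^12 mod 48 = 33


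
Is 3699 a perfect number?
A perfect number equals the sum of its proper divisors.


Proper divisors of 3699: 1, 3, 9, 27, 137, 411, 1233
Sum = 1 + 3 + 9 + 27 + 137 + 411 + 1233 = 1821

No, 3699 is not perfect (1821 ≠ 3699)


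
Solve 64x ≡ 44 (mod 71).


GCD(64, 71) = 1, unique solution
a^(-1) mod 71 = 10
x = 10 * 44 mod 71 = 14

x ≡ 14 (mod 71)


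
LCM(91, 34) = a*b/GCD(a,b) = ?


GCD(91, 34) = 1
LCM = 91*34/1 = 3094/1 = 3094

LCM = 3094


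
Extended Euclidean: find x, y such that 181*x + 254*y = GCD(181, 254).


Tabular extended Euclidean (each row: r = 181*s + 254*t):
r=181, s=1, t=0
r=254, s=0, t=1
q=0: r=181, s=1, t=0   [181*(1) + 254*(0) = 181]
q=1: r=73, s=-1, t=1   [181*(-1) + 254*(1) = 73]
q=2: r=35, s=3, t=-2   [181*(3) + 254*(-2) = 35]
q=2: r=3, s=-7, t=5   [181*(-7) + 254*(5) = 3]
q=11: r=2, s=80, t=-57   [181*(80) + 254*(-57) = 2]
q=1: r=1, s=-87, t=62   [181*(-87) + 254*(62) = 1]
q=2: r=0, s=254, t=-181   [181*(254) + 254*(-181) = 0]
GCD = 1; from the row with r=1: x=-87, y=62
Check: 181*(-87) + 254*(62) = -15747 + 15748 = 1

GCD = 1, x = -87, y = 62


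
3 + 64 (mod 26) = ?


3 + 64 = 67
67 mod 26 = 15


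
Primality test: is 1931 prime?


Check divisors up to sqrt(1931) = 43.9431
No divisors found.
1931 is prime.

Yes, 1931 is prime


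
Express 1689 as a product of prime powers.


1689 / 3 = 563
563 / 563 = 1
1689 = 3 × 563


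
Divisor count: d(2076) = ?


2076 = 2^2 × 3^1 × 173^1
d(2076) = (2+1) × (1+1) × (1+1) = 12

12 divisors


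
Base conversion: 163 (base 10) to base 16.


163 (base 10) = 163 (decimal)
163 (decimal) = A3 (base 16)


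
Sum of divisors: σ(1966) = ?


Divisors of 1966: 1, 2, 983, 1966
Sum = 1 + 2 + 983 + 1966 = 2952

σ(1966) = 2952


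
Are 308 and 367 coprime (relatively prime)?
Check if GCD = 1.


Euclidean algorithm:
367 = 1 * 308 + 59
308 = 5 * 59 + 13
59 = 4 * 13 + 7
13 = 1 * 7 + 6
7 = 1 * 6 + 1
6 = 6 * 1 + 0
GCD(308, 367) = 1

Yes, coprime (GCD = 1)


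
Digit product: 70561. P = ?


7 × 0 × 5 × 6 × 1 = 0


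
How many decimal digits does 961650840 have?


961650840 has 9 digits in base 10
floor(log10(961650840)) + 1 = floor(8.9830) + 1 = 9

9 digits (base 10)


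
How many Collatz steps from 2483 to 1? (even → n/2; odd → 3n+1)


2483 → 7450 → 3725 → 11176 → 5588 → 2794 → 1397 → 4192 → 2096 → 1048 → 524 → 262 → 131 → 394 → 197 → 592 → 296 → 148 → 74 → 37 → 112 → 56 → 28 → 14 → 7 → 22 → 11 → 34 → 17 → 52 → 26 → 13 → 40 → 20 → 10 → 5 → 16 → 8 → 4 → 2 → 1
Total steps = 40

40 steps


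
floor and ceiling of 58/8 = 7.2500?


58/8 = 7.2500
floor = 7
ceil = 8

floor = 7, ceil = 8


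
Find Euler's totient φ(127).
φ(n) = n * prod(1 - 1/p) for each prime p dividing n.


127 = 127
Prime factors: 127
φ(127) = 127 × (1-1/127)
= 127 × 126/127 = 126

φ(127) = 126


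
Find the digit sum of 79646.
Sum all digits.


7 + 9 + 6 + 4 + 6 = 32


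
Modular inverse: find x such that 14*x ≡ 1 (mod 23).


Use the extended Euclidean algorithm on (23, 14); each row r = 23*s + 14*t:
r=23, s=1, t=0
r=14, s=0, t=1
q=1: r=9, s=1, t=-1   [23*(1) + 14*(-1) = 9]
q=1: r=5, s=-1, t=2   [23*(-1) + 14*(2) = 5]
q=1: r=4, s=2, t=-3   [23*(2) + 14*(-3) = 4]
q=1: r=1, s=-3, t=5   [23*(-3) + 14*(5) = 1]
q=4: r=0, s=14, t=-23   [23*(14) + 14*(-23) = 0]
GCD = 1 with t = 5, so 14*(5) ≡ 1 (mod 23)
Inverse = 5 mod 23 = 5
Check: 14 * 5 = 70 ≡ 1 (mod 23)

14^(-1) ≡ 5 (mod 23)


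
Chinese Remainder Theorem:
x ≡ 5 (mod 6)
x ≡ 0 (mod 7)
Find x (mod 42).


M = 6*7 = 42
M1 = M/6 = 7, M2 = M/7 = 6
M1^(-1) mod 6 = 1, M2^(-1) mod 7 = 6
x = 5*7*1 + 0*6*6 = 35
35 mod 42 = 35
Check: 35 mod 6 = 5 ✓, 35 mod 7 = 0 ✓

x ≡ 35 (mod 42)


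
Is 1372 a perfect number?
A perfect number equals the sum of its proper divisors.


Proper divisors of 1372: 1, 2, 4, 7, 14, 28, 49, 98, 196, 343, 686
Sum = 1 + 2 + 4 + 7 + 14 + 28 + 49 + 98 + 196 + 343 + 686 = 1428

No, 1372 is not perfect (1428 ≠ 1372)


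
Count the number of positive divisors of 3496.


3496 = 2^3 × 19^1 × 23^1
d(3496) = (3+1) × (1+1) × (1+1) = 16

16 divisors


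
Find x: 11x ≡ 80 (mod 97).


GCD(11, 97) = 1, unique solution
a^(-1) mod 97 = 53
x = 53 * 80 mod 97 = 69

x ≡ 69 (mod 97)


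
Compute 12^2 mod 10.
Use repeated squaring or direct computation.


12^1 mod 10 = 2
12^2 mod 10 = 4


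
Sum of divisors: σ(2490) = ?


Divisors of 2490: 1, 2, 3, 5, 6, 10, 15, 30, 83, 166, 249, 415, 498, 830, 1245, 2490
Sum = 1 + 2 + 3 + 5 + 6 + 10 + 15 + 30 + 83 + 166 + 249 + 415 + 498 + 830 + 1245 + 2490 = 6048

σ(2490) = 6048


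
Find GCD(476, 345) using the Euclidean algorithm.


476 = 1 * 345 + 131
345 = 2 * 131 + 83
131 = 1 * 83 + 48
83 = 1 * 48 + 35
48 = 1 * 35 + 13
35 = 2 * 13 + 9
13 = 1 * 9 + 4
9 = 2 * 4 + 1
4 = 4 * 1 + 0
GCD = 1


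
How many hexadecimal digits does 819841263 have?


819841263 in base 16 = 30DDC8EF
Number of digits = 8

8 digits (base 16)


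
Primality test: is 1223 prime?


Check divisors up to sqrt(1223) = 34.9714
No divisors found.
1223 is prime.

Yes, 1223 is prime


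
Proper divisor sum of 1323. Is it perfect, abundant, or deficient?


Proper divisors: 1, 3, 7, 9, 21, 27, 49, 63, 147, 189, 441
Sum = 1 + 3 + 7 + 9 + 21 + 27 + 49 + 63 + 147 + 189 + 441 = 957
957 < 1323 → deficient

s(1323) = 957 (deficient)


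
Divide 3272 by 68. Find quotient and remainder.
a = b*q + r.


3272 = 68 * 48 + 8
Check: 3264 + 8 = 3272

q = 48, r = 8


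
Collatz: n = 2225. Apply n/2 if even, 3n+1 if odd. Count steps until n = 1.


2225 → 6676 → 3338 → 1669 → 5008 → 2504 → 1252 → 626 → 313 → 940 → 470 → 235 → 706 → 353 → 1060 → 530 → 265 → 796 → 398 → 199 → 598 → 299 → 898 → 449 → 1348 → 674 → 337 → 1012 → 506 → 253 → 760 → 380 → 190 → 95 → 286 → 143 → 430 → 215 → 646 → 323 → 970 → 485 → 1456 → 728 → 364 → 182 → 91 → 274 → 137 → 412 → 206 → 103 → 310 → 155 → 466 → 233 → 700 → 350 → 175 → 526 → 263 → 790 → 395 → 1186 → 593 → 1780 → 890 → 445 → 1336 → 668 → 334 → 167 → 502 → 251 → 754 → 377 → 1132 → 566 → 283 → 850 → 425 → 1276 → 638 → 319 → 958 → 479 → 1438 → 719 → 2158 → 1079 → 3238 → 1619 → 4858 → 2429 → 7288 → 3644 → 1822 → 911 → 2734 → 1367 → 4102 → 2051 → 6154 → 3077 → 9232 → 4616 → 2308 → 1154 → 577 → 1732 → 866 → 433 → 1300 → 650 → 325 → 976 → 488 → 244 → 122 → 61 → 184 → 92 → 46 → 23 → 70 → 35 → 106 → 53 → 160 → 80 → 40 → 20 → 10 → 5 → 16 → 8 → 4 → 2 → 1
Total steps = 138

138 steps


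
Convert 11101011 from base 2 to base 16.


11101011 (base 2) = 235 (decimal)
235 (decimal) = EB (base 16)


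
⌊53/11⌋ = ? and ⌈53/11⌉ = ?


53/11 = 4.8182
floor = 4
ceil = 5

floor = 4, ceil = 5


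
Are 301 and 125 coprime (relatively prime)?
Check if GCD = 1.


Euclidean algorithm:
301 = 2 * 125 + 51
125 = 2 * 51 + 23
51 = 2 * 23 + 5
23 = 4 * 5 + 3
5 = 1 * 3 + 2
3 = 1 * 2 + 1
2 = 2 * 1 + 0
GCD(301, 125) = 1

Yes, coprime (GCD = 1)


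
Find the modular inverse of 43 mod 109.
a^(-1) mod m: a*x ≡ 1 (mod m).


Use the extended Euclidean algorithm on (109, 43); each row r = 109*s + 43*t:
r=109, s=1, t=0
r=43, s=0, t=1
q=2: r=23, s=1, t=-2   [109*(1) + 43*(-2) = 23]
q=1: r=20, s=-1, t=3   [109*(-1) + 43*(3) = 20]
q=1: r=3, s=2, t=-5   [109*(2) + 43*(-5) = 3]
q=6: r=2, s=-13, t=33   [109*(-13) + 43*(33) = 2]
q=1: r=1, s=15, t=-38   [109*(15) + 43*(-38) = 1]
q=2: r=0, s=-43, t=109   [109*(-43) + 43*(109) = 0]
GCD = 1 with t = -38, so 43*(-38) ≡ 1 (mod 109)
Inverse = -38 mod 109 = 71
Check: 43 * 71 = 3053 ≡ 1 (mod 109)

43^(-1) ≡ 71 (mod 109)


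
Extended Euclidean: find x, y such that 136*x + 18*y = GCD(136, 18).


Tabular extended Euclidean (each row: r = 136*s + 18*t):
r=136, s=1, t=0
r=18, s=0, t=1
q=7: r=10, s=1, t=-7   [136*(1) + 18*(-7) = 10]
q=1: r=8, s=-1, t=8   [136*(-1) + 18*(8) = 8]
q=1: r=2, s=2, t=-15   [136*(2) + 18*(-15) = 2]
q=4: r=0, s=-9, t=68   [136*(-9) + 18*(68) = 0]
GCD = 2; from the row with r=2: x=2, y=-15
Check: 136*(2) + 18*(-15) = 272 - 270 = 2

GCD = 2, x = 2, y = -15


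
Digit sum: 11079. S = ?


1 + 1 + 0 + 7 + 9 = 18


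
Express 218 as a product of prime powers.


218 / 2 = 109
109 / 109 = 1
218 = 2 × 109


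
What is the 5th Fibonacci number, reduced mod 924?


F(k) mod 924 for k=1..5:
1, 1, 2, 3, 5
F(5) mod 924 = 5


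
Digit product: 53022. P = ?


5 × 3 × 0 × 2 × 2 = 0


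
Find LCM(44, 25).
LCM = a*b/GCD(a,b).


GCD(44, 25) = 1
LCM = 44*25/1 = 1100/1 = 1100

LCM = 1100


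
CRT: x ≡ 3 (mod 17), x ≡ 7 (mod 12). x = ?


M = 17*12 = 204
M1 = M/17 = 12, M2 = M/12 = 17
M1^(-1) mod 17 = 10, M2^(-1) mod 12 = 5
x = 3*12*10 + 7*17*5 = 955
955 mod 204 = 139
Check: 139 mod 17 = 3 ✓, 139 mod 12 = 7 ✓

x ≡ 139 (mod 204)


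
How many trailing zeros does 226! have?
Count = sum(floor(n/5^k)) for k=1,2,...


floor(226/5) = 45
floor(226/25) = 9
floor(226/125) = 1
Total = 55

55 trailing zeros


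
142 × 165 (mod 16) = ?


142 × 165 = 23430
23430 mod 16 = 6


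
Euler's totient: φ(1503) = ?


1503 = 3^2 × 167
Prime factors: 3, 167
φ(1503) = 1503 × (1-1/3) × (1-1/167)
= 1503 × 2/3 × 166/167 = 996

φ(1503) = 996


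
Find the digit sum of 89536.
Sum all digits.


8 + 9 + 5 + 3 + 6 = 31


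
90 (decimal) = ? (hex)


90 (base 10) = 90 (decimal)
90 (decimal) = 5A (base 16)


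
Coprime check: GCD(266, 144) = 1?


Euclidean algorithm:
266 = 1 * 144 + 122
144 = 1 * 122 + 22
122 = 5 * 22 + 12
22 = 1 * 12 + 10
12 = 1 * 10 + 2
10 = 5 * 2 + 0
GCD(266, 144) = 2

No, not coprime (GCD = 2)


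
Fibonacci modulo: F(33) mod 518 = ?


F(k) mod 518 for k=1..33:
1, 1, 2, 3, 5, 8, 13, 21, 34, 55, 89, 144, 233, 377, 92, 469, 43, 512, 37, 31, 68, 99, 167, 266, 433, 181, 96, 277, 373, 132, 505, 119, 106
F(33) mod 518 = 106


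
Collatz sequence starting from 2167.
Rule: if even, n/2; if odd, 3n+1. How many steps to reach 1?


2167 → 6502 → 3251 → 9754 → 4877 → 14632 → 7316 → 3658 → 1829 → 5488 → 2744 → 1372 → 686 → 343 → 1030 → 515 → 1546 → 773 → 2320 → 1160 → 580 → 290 → 145 → 436 → 218 → 109 → 328 → 164 → 82 → 41 → 124 → 62 → 31 → 94 → 47 → 142 → 71 → 214 → 107 → 322 → 161 → 484 → 242 → 121 → 364 → 182 → 91 → 274 → 137 → 412 → 206 → 103 → 310 → 155 → 466 → 233 → 700 → 350 → 175 → 526 → 263 → 790 → 395 → 1186 → 593 → 1780 → 890 → 445 → 1336 → 668 → 334 → 167 → 502 → 251 → 754 → 377 → 1132 → 566 → 283 → 850 → 425 → 1276 → 638 → 319 → 958 → 479 → 1438 → 719 → 2158 → 1079 → 3238 → 1619 → 4858 → 2429 → 7288 → 3644 → 1822 → 911 → 2734 → 1367 → 4102 → 2051 → 6154 → 3077 → 9232 → 4616 → 2308 → 1154 → 577 → 1732 → 866 → 433 → 1300 → 650 → 325 → 976 → 488 → 244 → 122 → 61 → 184 → 92 → 46 → 23 → 70 → 35 → 106 → 53 → 160 → 80 → 40 → 20 → 10 → 5 → 16 → 8 → 4 → 2 → 1
Total steps = 138

138 steps


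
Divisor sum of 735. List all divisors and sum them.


Divisors of 735: 1, 3, 5, 7, 15, 21, 35, 49, 105, 147, 245, 735
Sum = 1 + 3 + 5 + 7 + 15 + 21 + 35 + 49 + 105 + 147 + 245 + 735 = 1368

σ(735) = 1368


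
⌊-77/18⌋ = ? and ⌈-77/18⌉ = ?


-77/18 = -4.2778
floor = -5
ceil = -4

floor = -5, ceil = -4


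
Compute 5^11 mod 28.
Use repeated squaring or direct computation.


5^1 mod 28 = 5
5^2 mod 28 = 25
5^3 mod 28 = 13
5^4 mod 28 = 9
5^5 mod 28 = 17
5^6 mod 28 = 1
5^7 mod 28 = 5
5^8 mod 28 = 25
5^9 mod 28 = 13
5^10 mod 28 = 9
5^11 mod 28 = 17


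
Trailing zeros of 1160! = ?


floor(1160/5) = 232
floor(1160/25) = 46
floor(1160/125) = 9
floor(1160/625) = 1
Total = 288

288 trailing zeros


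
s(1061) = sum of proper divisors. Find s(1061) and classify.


Proper divisors: 1
Sum = 1 = 1
1 < 1061 → deficient

s(1061) = 1 (deficient)


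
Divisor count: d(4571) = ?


4571 = 7^1 × 653^1
d(4571) = (1+1) × (1+1) = 4

4 divisors


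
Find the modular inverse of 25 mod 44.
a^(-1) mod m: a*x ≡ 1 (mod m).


Use the extended Euclidean algorithm on (44, 25); each row r = 44*s + 25*t:
r=44, s=1, t=0
r=25, s=0, t=1
q=1: r=19, s=1, t=-1   [44*(1) + 25*(-1) = 19]
q=1: r=6, s=-1, t=2   [44*(-1) + 25*(2) = 6]
q=3: r=1, s=4, t=-7   [44*(4) + 25*(-7) = 1]
q=6: r=0, s=-25, t=44   [44*(-25) + 25*(44) = 0]
GCD = 1 with t = -7, so 25*(-7) ≡ 1 (mod 44)
Inverse = -7 mod 44 = 37
Check: 25 * 37 = 925 ≡ 1 (mod 44)

25^(-1) ≡ 37 (mod 44)


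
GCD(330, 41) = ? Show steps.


330 = 8 * 41 + 2
41 = 20 * 2 + 1
2 = 2 * 1 + 0
GCD = 1


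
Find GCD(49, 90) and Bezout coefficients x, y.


Tabular extended Euclidean (each row: r = 49*s + 90*t):
r=49, s=1, t=0
r=90, s=0, t=1
q=0: r=49, s=1, t=0   [49*(1) + 90*(0) = 49]
q=1: r=41, s=-1, t=1   [49*(-1) + 90*(1) = 41]
q=1: r=8, s=2, t=-1   [49*(2) + 90*(-1) = 8]
q=5: r=1, s=-11, t=6   [49*(-11) + 90*(6) = 1]
q=8: r=0, s=90, t=-49   [49*(90) + 90*(-49) = 0]
GCD = 1; from the row with r=1: x=-11, y=6
Check: 49*(-11) + 90*(6) = -539 + 540 = 1

GCD = 1, x = -11, y = 6


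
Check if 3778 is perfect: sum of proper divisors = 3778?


Proper divisors of 3778: 1, 2, 1889
Sum = 1 + 2 + 1889 = 1892

No, 3778 is not perfect (1892 ≠ 3778)


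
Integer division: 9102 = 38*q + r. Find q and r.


9102 = 38 * 239 + 20
Check: 9082 + 20 = 9102

q = 239, r = 20


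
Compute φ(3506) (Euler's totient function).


3506 = 2 × 1753
Prime factors: 2, 1753
φ(3506) = 3506 × (1-1/2) × (1-1/1753)
= 3506 × 1/2 × 1752/1753 = 1752

φ(3506) = 1752


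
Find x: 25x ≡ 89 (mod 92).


GCD(25, 92) = 1, unique solution
a^(-1) mod 92 = 81
x = 81 * 89 mod 92 = 33

x ≡ 33 (mod 92)


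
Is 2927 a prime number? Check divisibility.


Check divisors up to sqrt(2927) = 54.1018
No divisors found.
2927 is prime.

Yes, 2927 is prime


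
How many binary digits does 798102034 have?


798102034 in base 2 = 101111100100100001001000010010
Number of digits = 30

30 digits (base 2)


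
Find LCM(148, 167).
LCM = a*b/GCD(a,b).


GCD(148, 167) = 1
LCM = 148*167/1 = 24716/1 = 24716

LCM = 24716


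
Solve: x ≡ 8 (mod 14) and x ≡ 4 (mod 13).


M = 14*13 = 182
M1 = M/14 = 13, M2 = M/13 = 14
M1^(-1) mod 14 = 13, M2^(-1) mod 13 = 1
x = 8*13*13 + 4*14*1 = 1408
1408 mod 182 = 134
Check: 134 mod 14 = 8 ✓, 134 mod 13 = 4 ✓

x ≡ 134 (mod 182)


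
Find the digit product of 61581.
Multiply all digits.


6 × 1 × 5 × 8 × 1 = 240


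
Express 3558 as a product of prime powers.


3558 / 2 = 1779
1779 / 3 = 593
593 / 593 = 1
3558 = 2 × 3 × 593


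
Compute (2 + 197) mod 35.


2 + 197 = 199
199 mod 35 = 24


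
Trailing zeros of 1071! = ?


floor(1071/5) = 214
floor(1071/25) = 42
floor(1071/125) = 8
floor(1071/625) = 1
Total = 265

265 trailing zeros


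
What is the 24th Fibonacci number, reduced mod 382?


F(k) mod 382 for k=1..24:
1, 1, 2, 3, 5, 8, 13, 21, 34, 55, 89, 144, 233, 377, 228, 223, 69, 292, 361, 271, 250, 139, 7, 146
F(24) mod 382 = 146


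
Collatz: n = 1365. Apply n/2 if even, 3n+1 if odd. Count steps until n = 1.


1365 → 4096 → 2048 → 1024 → 512 → 256 → 128 → 64 → 32 → 16 → 8 → 4 → 2 → 1
Total steps = 13

13 steps


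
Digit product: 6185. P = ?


6 × 1 × 8 × 5 = 240


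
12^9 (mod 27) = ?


12^1 mod 27 = 12
12^2 mod 27 = 9
12^3 mod 27 = 0
12^4 mod 27 = 0
12^5 mod 27 = 0
12^6 mod 27 = 0
12^7 mod 27 = 0
12^8 mod 27 = 0
12^9 mod 27 = 0


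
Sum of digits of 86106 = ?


8 + 6 + 1 + 0 + 6 = 21


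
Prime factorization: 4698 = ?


4698 / 2 = 2349
2349 / 3 = 783
783 / 3 = 261
261 / 3 = 87
87 / 3 = 29
29 / 29 = 1
4698 = 2 × 3^4 × 29


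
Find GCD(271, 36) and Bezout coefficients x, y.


Tabular extended Euclidean (each row: r = 271*s + 36*t):
r=271, s=1, t=0
r=36, s=0, t=1
q=7: r=19, s=1, t=-7   [271*(1) + 36*(-7) = 19]
q=1: r=17, s=-1, t=8   [271*(-1) + 36*(8) = 17]
q=1: r=2, s=2, t=-15   [271*(2) + 36*(-15) = 2]
q=8: r=1, s=-17, t=128   [271*(-17) + 36*(128) = 1]
q=2: r=0, s=36, t=-271   [271*(36) + 36*(-271) = 0]
GCD = 1; from the row with r=1: x=-17, y=128
Check: 271*(-17) + 36*(128) = -4607 + 4608 = 1

GCD = 1, x = -17, y = 128


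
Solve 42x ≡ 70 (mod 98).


GCD(42, 98) = 14 divides 70
Divide: 3x ≡ 5 (mod 7)
x ≡ 4 (mod 7)


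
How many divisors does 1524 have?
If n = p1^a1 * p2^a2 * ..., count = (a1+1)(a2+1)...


1524 = 2^2 × 3^1 × 127^1
d(1524) = (2+1) × (1+1) × (1+1) = 12

12 divisors


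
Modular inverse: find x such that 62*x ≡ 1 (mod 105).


Use the extended Euclidean algorithm on (105, 62); each row r = 105*s + 62*t:
r=105, s=1, t=0
r=62, s=0, t=1
q=1: r=43, s=1, t=-1   [105*(1) + 62*(-1) = 43]
q=1: r=19, s=-1, t=2   [105*(-1) + 62*(2) = 19]
q=2: r=5, s=3, t=-5   [105*(3) + 62*(-5) = 5]
q=3: r=4, s=-10, t=17   [105*(-10) + 62*(17) = 4]
q=1: r=1, s=13, t=-22   [105*(13) + 62*(-22) = 1]
q=4: r=0, s=-62, t=105   [105*(-62) + 62*(105) = 0]
GCD = 1 with t = -22, so 62*(-22) ≡ 1 (mod 105)
Inverse = -22 mod 105 = 83
Check: 62 * 83 = 5146 ≡ 1 (mod 105)

62^(-1) ≡ 83 (mod 105)


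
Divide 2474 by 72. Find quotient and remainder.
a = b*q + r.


2474 = 72 * 34 + 26
Check: 2448 + 26 = 2474

q = 34, r = 26


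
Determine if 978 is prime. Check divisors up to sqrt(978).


978 / 2 = 489 (exact division)
978 is NOT prime.

No, 978 is not prime


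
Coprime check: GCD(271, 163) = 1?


Euclidean algorithm:
271 = 1 * 163 + 108
163 = 1 * 108 + 55
108 = 1 * 55 + 53
55 = 1 * 53 + 2
53 = 26 * 2 + 1
2 = 2 * 1 + 0
GCD(271, 163) = 1

Yes, coprime (GCD = 1)


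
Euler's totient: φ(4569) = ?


4569 = 3 × 1523
Prime factors: 3, 1523
φ(4569) = 4569 × (1-1/3) × (1-1/1523)
= 4569 × 2/3 × 1522/1523 = 3044

φ(4569) = 3044


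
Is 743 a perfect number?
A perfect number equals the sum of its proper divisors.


Proper divisors of 743: 1
Sum = 1 = 1

No, 743 is not perfect (1 ≠ 743)


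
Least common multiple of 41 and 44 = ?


GCD(41, 44) = 1
LCM = 41*44/1 = 1804/1 = 1804

LCM = 1804


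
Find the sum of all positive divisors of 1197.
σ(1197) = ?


Divisors of 1197: 1, 3, 7, 9, 19, 21, 57, 63, 133, 171, 399, 1197
Sum = 1 + 3 + 7 + 9 + 19 + 21 + 57 + 63 + 133 + 171 + 399 + 1197 = 2080

σ(1197) = 2080


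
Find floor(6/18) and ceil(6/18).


6/18 = 0.3333
floor = 0
ceil = 1

floor = 0, ceil = 1


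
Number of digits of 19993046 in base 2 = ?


19993046 in base 2 = 1001100010001000111010110
Number of digits = 25

25 digits (base 2)


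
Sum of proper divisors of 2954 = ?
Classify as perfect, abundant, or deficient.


Proper divisors: 1, 2, 7, 14, 211, 422, 1477
Sum = 1 + 2 + 7 + 14 + 211 + 422 + 1477 = 2134
2134 < 2954 → deficient

s(2954) = 2134 (deficient)


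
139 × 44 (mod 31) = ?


139 × 44 = 6116
6116 mod 31 = 9


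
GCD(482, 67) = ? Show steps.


482 = 7 * 67 + 13
67 = 5 * 13 + 2
13 = 6 * 2 + 1
2 = 2 * 1 + 0
GCD = 1


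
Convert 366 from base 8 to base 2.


366 (base 8) = 246 (decimal)
246 (decimal) = 11110110 (base 2)


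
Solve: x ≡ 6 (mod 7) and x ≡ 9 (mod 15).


M = 7*15 = 105
M1 = M/7 = 15, M2 = M/15 = 7
M1^(-1) mod 7 = 1, M2^(-1) mod 15 = 13
x = 6*15*1 + 9*7*13 = 909
909 mod 105 = 69
Check: 69 mod 7 = 6 ✓, 69 mod 15 = 9 ✓

x ≡ 69 (mod 105)


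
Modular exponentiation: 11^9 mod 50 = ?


11^1 mod 50 = 11
11^2 mod 50 = 21
11^3 mod 50 = 31
11^4 mod 50 = 41
11^5 mod 50 = 1
11^6 mod 50 = 11
11^7 mod 50 = 21
11^8 mod 50 = 31
11^9 mod 50 = 41


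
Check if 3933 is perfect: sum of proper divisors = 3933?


Proper divisors of 3933: 1, 3, 9, 19, 23, 57, 69, 171, 207, 437, 1311
Sum = 1 + 3 + 9 + 19 + 23 + 57 + 69 + 171 + 207 + 437 + 1311 = 2307

No, 3933 is not perfect (2307 ≠ 3933)


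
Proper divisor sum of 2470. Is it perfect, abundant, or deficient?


Proper divisors: 1, 2, 5, 10, 13, 19, 26, 38, 65, 95, 130, 190, 247, 494, 1235
Sum = 1 + 2 + 5 + 10 + 13 + 19 + 26 + 38 + 65 + 95 + 130 + 190 + 247 + 494 + 1235 = 2570
2570 > 2470 → abundant

s(2470) = 2570 (abundant)


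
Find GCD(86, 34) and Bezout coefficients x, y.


Tabular extended Euclidean (each row: r = 86*s + 34*t):
r=86, s=1, t=0
r=34, s=0, t=1
q=2: r=18, s=1, t=-2   [86*(1) + 34*(-2) = 18]
q=1: r=16, s=-1, t=3   [86*(-1) + 34*(3) = 16]
q=1: r=2, s=2, t=-5   [86*(2) + 34*(-5) = 2]
q=8: r=0, s=-17, t=43   [86*(-17) + 34*(43) = 0]
GCD = 2; from the row with r=2: x=2, y=-5
Check: 86*(2) + 34*(-5) = 172 - 170 = 2

GCD = 2, x = 2, y = -5


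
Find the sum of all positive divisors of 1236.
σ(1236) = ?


Divisors of 1236: 1, 2, 3, 4, 6, 12, 103, 206, 309, 412, 618, 1236
Sum = 1 + 2 + 3 + 4 + 6 + 12 + 103 + 206 + 309 + 412 + 618 + 1236 = 2912

σ(1236) = 2912


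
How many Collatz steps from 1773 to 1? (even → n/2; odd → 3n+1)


1773 → 5320 → 2660 → 1330 → 665 → 1996 → 998 → 499 → 1498 → 749 → 2248 → 1124 → 562 → 281 → 844 → 422 → 211 → 634 → 317 → 952 → 476 → 238 → 119 → 358 → 179 → 538 → 269 → 808 → 404 → 202 → 101 → 304 → 152 → 76 → 38 → 19 → 58 → 29 → 88 → 44 → 22 → 11 → 34 → 17 → 52 → 26 → 13 → 40 → 20 → 10 → 5 → 16 → 8 → 4 → 2 → 1
Total steps = 55

55 steps


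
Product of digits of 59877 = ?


5 × 9 × 8 × 7 × 7 = 17640


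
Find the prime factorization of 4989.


4989 / 3 = 1663
1663 / 1663 = 1
4989 = 3 × 1663


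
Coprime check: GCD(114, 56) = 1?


Euclidean algorithm:
114 = 2 * 56 + 2
56 = 28 * 2 + 0
GCD(114, 56) = 2

No, not coprime (GCD = 2)


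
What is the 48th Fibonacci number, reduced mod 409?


F(k) mod 409 for k=1..48:
1, 1, 2, 3, 5, 8, 13, 21, 34, 55, 89, 144, 233, 377, 201, 169, 370, 130, 91, 221, 312, 124, 27, 151, 178, 329, 98, 18, 116, 134, 250, 384, 225, 200, 16, 216, 232, 39, 271, 310, 172, 73, 245, 318, 154, 63, 217, 280
F(48) mod 409 = 280


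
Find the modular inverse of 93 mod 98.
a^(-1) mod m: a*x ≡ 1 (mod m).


Use the extended Euclidean algorithm on (98, 93); each row r = 98*s + 93*t:
r=98, s=1, t=0
r=93, s=0, t=1
q=1: r=5, s=1, t=-1   [98*(1) + 93*(-1) = 5]
q=18: r=3, s=-18, t=19   [98*(-18) + 93*(19) = 3]
q=1: r=2, s=19, t=-20   [98*(19) + 93*(-20) = 2]
q=1: r=1, s=-37, t=39   [98*(-37) + 93*(39) = 1]
q=2: r=0, s=93, t=-98   [98*(93) + 93*(-98) = 0]
GCD = 1 with t = 39, so 93*(39) ≡ 1 (mod 98)
Inverse = 39 mod 98 = 39
Check: 93 * 39 = 3627 ≡ 1 (mod 98)

93^(-1) ≡ 39 (mod 98)


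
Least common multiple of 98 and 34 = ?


GCD(98, 34) = 2
LCM = 98*34/2 = 3332/2 = 1666

LCM = 1666


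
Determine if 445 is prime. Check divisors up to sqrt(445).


445 / 5 = 89 (exact division)
445 is NOT prime.

No, 445 is not prime


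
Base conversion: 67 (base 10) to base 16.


67 (base 10) = 67 (decimal)
67 (decimal) = 43 (base 16)


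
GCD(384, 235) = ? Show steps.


384 = 1 * 235 + 149
235 = 1 * 149 + 86
149 = 1 * 86 + 63
86 = 1 * 63 + 23
63 = 2 * 23 + 17
23 = 1 * 17 + 6
17 = 2 * 6 + 5
6 = 1 * 5 + 1
5 = 5 * 1 + 0
GCD = 1


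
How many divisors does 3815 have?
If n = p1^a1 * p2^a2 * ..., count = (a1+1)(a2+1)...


3815 = 5^1 × 7^1 × 109^1
d(3815) = (1+1) × (1+1) × (1+1) = 8

8 divisors


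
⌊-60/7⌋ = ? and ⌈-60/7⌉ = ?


-60/7 = -8.5714
floor = -9
ceil = -8

floor = -9, ceil = -8


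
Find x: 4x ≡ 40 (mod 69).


GCD(4, 69) = 1, unique solution
a^(-1) mod 69 = 52
x = 52 * 40 mod 69 = 10

x ≡ 10 (mod 69)


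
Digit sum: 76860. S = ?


7 + 6 + 8 + 6 + 0 = 27


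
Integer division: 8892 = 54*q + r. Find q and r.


8892 = 54 * 164 + 36
Check: 8856 + 36 = 8892

q = 164, r = 36


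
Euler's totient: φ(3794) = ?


3794 = 2 × 7 × 271
Prime factors: 2, 7, 271
φ(3794) = 3794 × (1-1/2) × (1-1/7) × (1-1/271)
= 3794 × 1/2 × 6/7 × 270/271 = 1620

φ(3794) = 1620


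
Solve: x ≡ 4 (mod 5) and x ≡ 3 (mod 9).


M = 5*9 = 45
M1 = M/5 = 9, M2 = M/9 = 5
M1^(-1) mod 5 = 4, M2^(-1) mod 9 = 2
x = 4*9*4 + 3*5*2 = 174
174 mod 45 = 39
Check: 39 mod 5 = 4 ✓, 39 mod 9 = 3 ✓

x ≡ 39 (mod 45)


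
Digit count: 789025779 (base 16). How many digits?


789025779 in base 16 = 2F0793F3
Number of digits = 8

8 digits (base 16)
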